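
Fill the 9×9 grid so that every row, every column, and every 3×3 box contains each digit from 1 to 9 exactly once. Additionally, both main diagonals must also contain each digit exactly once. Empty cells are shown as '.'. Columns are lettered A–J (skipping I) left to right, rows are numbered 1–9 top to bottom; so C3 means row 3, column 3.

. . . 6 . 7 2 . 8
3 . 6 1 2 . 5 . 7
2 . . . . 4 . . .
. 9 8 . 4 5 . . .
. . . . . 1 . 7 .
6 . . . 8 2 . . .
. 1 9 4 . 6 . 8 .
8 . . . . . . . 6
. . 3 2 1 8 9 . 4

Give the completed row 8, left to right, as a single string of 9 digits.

B2 = 8: row 2 has {1,2,3,5,6,7}; col 2 has {1,9}; box has {2,3,6}; main diagonal has {2,4} → only 8 remains.
F2 = 9: row 2 has {1,2,3,5,6,7,8}; col 6 has {1,2,4,5,6,7,8}; box has {1,2,4,6,7} → only 9 remains.
H2 = 4: row 2 has {1,2,3,5,6,7,8,9}; col 8 has {7,8}; box has {2,5,7,8}; anti-diagonal has {5,8,9} → only 4 remains.
F8 = 3: row 8 has {6,8}; col 6 has {1,2,4,5,6,7,8,9}; box has {1,2,4,6,8} → only 3 remains.
A9 = 7: row 9 has {1,2,3,4,8,9}; col 1 has {2,3,6,8}; box has {1,3,8,9}; anti-diagonal has {4,5,8,9} → only 7 remains.
H9 = 5: row 9 has {1,2,3,4,7,8,9}; col 8 has {4,7,8}; box has {4,6,8,9} → only 5 remains.
A4 = 1: row 4 has {4,5,8,9}; col 1 has {2,3,6,7,8}; box has {6,8,9} → only 1 remains.
D6 = 3: row 6 has {2,6,8}; col 4 has {1,2,4,6}; box has {1,2,4,5,8}; anti-diagonal has {4,5,7,8,9} → only 3 remains.
A7 = 5: row 7 has {1,4,6,8,9}; col 1 has {1,2,3,6,7,8}; box has {1,3,7,8,9} → only 5 remains.
E7 = 7: row 7 has {1,4,5,6,8,9}; col 5 has {1,2,4,8}; box has {1,2,3,4,6,8} → only 7 remains.
G7 = 3: row 7 has {1,4,5,6,7,8,9}; col 7 has {2,5,9}; box has {4,5,6,8,9}; main diagonal has {2,4,8} → only 3 remains.
J7 = 2: row 7 has {1,3,4,5,6,7,8,9}; col 9 has {4,6,7,8}; box has {3,4,5,6,8,9} → only 2 remains.
B8 = 2: row 8 has {3,6,8}; col 2 has {1,8,9}; box has {1,3,5,7,8,9}; anti-diagonal has {3,4,5,7,8,9} → only 2 remains.
C8 = 4: row 8 has {2,3,6,8}; col 3 has {3,6,8,9}; box has {1,2,3,5,7,8,9} → only 4 remains.
H8 = 1: row 8 has {2,3,4,6,8}; col 8 has {4,5,7,8}; box has {2,3,4,5,6,8,9}; main diagonal has {2,3,4,8} → only 1 remains.
B9 = 6: row 9 has {1,2,3,4,5,7,8,9}; col 2 has {1,2,8,9}; box has {1,2,3,4,5,7,8,9} → only 6 remains.
A1 = 9: row 1 has {2,6,7,8}; col 1 has {1,2,3,5,6,7,8}; box has {2,3,6,8}; main diagonal has {1,2,3,4,8} → only 9 remains.
H1 = 3: row 1 has {2,6,7,8,9}; col 8 has {1,4,5,7,8}; box has {2,4,5,7,8} → only 3 remains.
D4 = 7: row 4 has {1,4,5,8,9}; col 4 has {1,2,3,4,6}; box has {1,2,3,4,5,8}; main diagonal has {1,2,3,4,8,9} → only 7 remains.
G4 = 6: row 4 has {1,4,5,7,8,9}; col 7 has {2,3,5,9}; box has {7} → only 6 remains.
H4 = 2: row 4 has {1,4,5,6,7,8,9}; col 8 has {1,3,4,5,7,8}; box has {6,7} → only 2 remains.
J4 = 3: row 4 has {1,2,4,5,6,7,8,9}; col 9 has {2,4,6,7,8}; box has {2,6,7} → only 3 remains.
A5 = 4: row 5 has {1,7}; col 1 has {1,2,3,5,6,7,8,9}; box has {1,6,8,9} → only 4 remains.
D5 = 9: row 5 has {1,4,7}; col 4 has {1,2,3,4,6,7}; box has {1,2,3,4,5,7,8} → only 9 remains.
E5 = 6: row 5 has {1,4,7,9}; col 5 has {1,2,4,7,8}; box has {1,2,3,4,5,7,8,9}; main diagonal has {1,2,3,4,7,8,9}; anti-diagonal has {2,3,4,5,7,8,9} → only 6 remains.
G5 = 8: row 5 has {1,4,6,7,9}; col 7 has {2,3,5,6,9}; box has {2,3,6,7} → only 8 remains.
J5 = 5: row 5 has {1,4,6,7,8,9}; col 9 has {2,3,4,6,7,8}; box has {2,3,6,7,8} → only 5 remains.
H6 = 9: row 6 has {2,3,6,8}; col 8 has {1,2,3,4,5,7,8}; box has {2,3,5,6,7,8} → only 9 remains.
J6 = 1: row 6 has {2,3,6,8,9}; col 9 has {2,3,4,5,6,7,8}; box has {2,3,5,6,7,8,9} → only 1 remains.
D8 = 5: row 8 has {1,2,3,4,6,8}; col 4 has {1,2,3,4,6,7,9}; box has {1,2,3,4,6,7,8} → only 5 remains.
E8 = 9: row 8 has {1,2,3,4,5,6,8}; col 5 has {1,2,4,6,7,8}; box has {1,2,3,4,5,6,7,8} → only 9 remains.
G8 = 7: row 8 has {1,2,3,4,5,6,8,9}; col 7 has {2,3,5,6,8,9}; box has {1,2,3,4,5,6,8,9} → only 7 remains.

824593716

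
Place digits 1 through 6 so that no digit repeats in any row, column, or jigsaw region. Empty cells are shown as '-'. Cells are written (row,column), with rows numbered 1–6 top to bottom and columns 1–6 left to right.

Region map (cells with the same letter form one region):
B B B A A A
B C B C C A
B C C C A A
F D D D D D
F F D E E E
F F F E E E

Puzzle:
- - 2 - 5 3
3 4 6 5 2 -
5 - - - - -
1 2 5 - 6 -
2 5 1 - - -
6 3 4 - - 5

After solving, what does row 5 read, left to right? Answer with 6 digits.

251436

(1,1) = 4: row 1 has {2,3,5}; col 1 has {1,2,3,5,6}; region has {2,3,5,6} → only 4 remains.
(1,2) = 1: row 1 has {2,3,4,5}; col 2 has {2,3,4,5}; region has {2,3,4,5,6} → only 1 remains.
(1,4) = 6: row 1 has {1,2,3,4,5}; col 4 has {5}; region has {3,5} → only 6 remains.
(2,6) = 1: row 2 has {2,3,4,5,6}; col 6 has {3,5}; region has {3,5,6} → only 1 remains.
(3,2) = 6: row 3 has {5}; col 2 has {1,2,3,4,5}; region has {2,4,5} → only 6 remains.
(3,3) = 3: row 3 has {5,6}; col 3 has {1,2,4,5,6}; region has {2,4,5,6} → only 3 remains.
(3,4) = 1: row 3 has {3,5,6}; col 4 has {5,6}; region has {2,3,4,5,6} → only 1 remains.
(3,5) = 4: row 3 has {1,3,5,6}; col 5 has {2,5,6}; region has {1,3,5,6} → only 4 remains.
(3,6) = 2: row 3 has {1,3,4,5,6}; col 6 has {1,3,5}; region has {1,3,4,5,6} → only 2 remains.
(4,6) = 4: row 4 has {1,2,5,6}; col 6 has {1,2,3,5}; region has {1,2,5,6} → only 4 remains.
(5,5) = 3: row 5 has {1,2,5}; col 5 has {2,4,5,6}; region has {5} → only 3 remains.
(5,6) = 6: row 5 has {1,2,3,5}; col 6 has {1,2,3,4,5}; region has {3,5} → only 6 remains.
(6,4) = 2: row 6 has {3,4,5,6}; col 4 has {1,5,6}; region has {3,5,6} → only 2 remains.
(6,5) = 1: row 6 has {2,3,4,5,6}; col 5 has {2,3,4,5,6}; region has {2,3,5,6} → only 1 remains.
(4,4) = 3: row 4 has {1,2,4,5,6}; col 4 has {1,2,5,6}; region has {1,2,4,5,6} → only 3 remains.
(5,4) = 4: row 5 has {1,2,3,5,6}; col 4 has {1,2,3,5,6}; region has {1,2,3,5,6} → only 4 remains.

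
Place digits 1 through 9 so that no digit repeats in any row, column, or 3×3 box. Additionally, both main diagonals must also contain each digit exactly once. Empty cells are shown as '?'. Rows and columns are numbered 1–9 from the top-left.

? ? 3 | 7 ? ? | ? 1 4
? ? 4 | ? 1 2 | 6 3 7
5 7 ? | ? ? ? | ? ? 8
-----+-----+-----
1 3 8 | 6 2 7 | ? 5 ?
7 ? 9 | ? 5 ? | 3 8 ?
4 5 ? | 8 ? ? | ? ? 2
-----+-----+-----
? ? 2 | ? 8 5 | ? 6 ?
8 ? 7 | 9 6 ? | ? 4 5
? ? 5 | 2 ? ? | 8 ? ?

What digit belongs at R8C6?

3

R1C5 = 9: row 1 has {1,3,4,7}; col 5 has {1,2,5,6,8}; box has {1,2,7} → only 9 remains.
R2C1 = 9: row 2 has {1,2,3,4,6,7}; col 1 has {1,4,5,7,8}; box has {3,4,5,7} → only 9 remains.
R2C2 = 8: row 2 has {1,2,3,4,6,7,9}; col 2 has {3,5,7}; box has {3,4,5,7,9}; main diagonal has {4,5,6} → only 8 remains.
R2C4 = 5: row 2 has {1,2,3,4,6,7,8,9}; col 4 has {2,6,7,8,9}; box has {1,2,7,9} → only 5 remains.
R3C3 = 1: row 3 has {5,7,8}; col 3 has {2,3,4,5,7,8,9}; box has {3,4,5,7,8,9}; main diagonal has {4,5,6,8} → only 1 remains.
R3C7 = 9: row 3 has {1,5,7,8}; col 7 has {3,6,8}; box has {1,3,4,6,7,8}; anti-diagonal has {2,3,4,5,7,8} → only 9 remains.
R3C8 = 2: row 3 has {1,5,7,8,9}; col 8 has {1,3,4,5,6,8}; box has {1,3,4,6,7,8,9} → only 2 remains.
R4C7 = 4: row 4 has {1,2,3,5,6,7,8}; col 7 has {3,6,8,9}; box has {2,3,5,8} → only 4 remains.
R4C9 = 9: row 4 has {1,2,3,4,5,6,7,8}; col 9 has {2,4,5,7,8}; box has {2,3,4,5,8} → only 9 remains.
R6C3 = 6: row 6 has {2,4,5,8}; col 3 has {1,2,3,4,5,7,8,9}; box has {1,3,4,5,7,8,9} → only 6 remains.
R6C5 = 3: row 6 has {2,4,5,6,8}; col 5 has {1,2,5,6,8,9}; box has {2,5,6,7,8} → only 3 remains.
R6C6 = 9: row 6 has {2,3,4,5,6,8}; col 6 has {2,5,7}; box has {2,3,5,6,7,8}; main diagonal has {1,4,5,6,8} → only 9 remains.
R6C8 = 7: row 6 has {2,3,4,5,6,8,9}; col 8 has {1,2,3,4,5,6,8}; box has {2,3,4,5,8,9} → only 7 remains.
R7C1 = 3: row 7 has {2,5,6,8}; col 1 has {1,4,5,7,8,9}; box has {2,5,7,8} → only 3 remains.
R7C7 = 7: row 7 has {2,3,5,6,8}; col 7 has {3,4,6,8,9}; box has {4,5,6,8}; main diagonal has {1,4,5,6,8,9} → only 7 remains.
R7C9 = 1: row 7 has {2,3,5,6,7,8}; col 9 has {2,4,5,7,8,9}; box has {4,5,6,7,8} → only 1 remains.
R8C2 = 1: row 8 has {4,5,6,7,8,9}; col 2 has {3,5,7,8}; box has {2,3,5,7,8}; anti-diagonal has {2,3,4,5,7,8,9} → only 1 remains.
R8C6 = 3: row 8 has {1,4,5,6,7,8,9}; col 6 has {2,5,7,9}; box has {2,5,6,8,9} → only 3 remains.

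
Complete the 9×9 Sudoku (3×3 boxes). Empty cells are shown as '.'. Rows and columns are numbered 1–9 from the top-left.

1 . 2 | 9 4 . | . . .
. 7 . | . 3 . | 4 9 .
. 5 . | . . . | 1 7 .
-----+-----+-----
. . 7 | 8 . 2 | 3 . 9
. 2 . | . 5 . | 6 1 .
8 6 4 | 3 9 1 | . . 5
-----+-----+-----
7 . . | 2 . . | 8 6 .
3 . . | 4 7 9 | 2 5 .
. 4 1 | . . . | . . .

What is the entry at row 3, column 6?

8

row 1, column 7 = 5 (sole candidate).
row 2, column 1 = 6 (sole candidate).
row 2, column 3 = 8 (sole candidate).
row 2, column 6 = 5 (sole candidate).
row 2, column 9 = 2 (sole candidate).
row 3, column 4 = 6 (sole candidate).
row 3, column 6 = 8: row 3 has {1,5,6,7}; col 6 has {1,2,5,9}; box has {3,4,5,6,9} → only 8 remains.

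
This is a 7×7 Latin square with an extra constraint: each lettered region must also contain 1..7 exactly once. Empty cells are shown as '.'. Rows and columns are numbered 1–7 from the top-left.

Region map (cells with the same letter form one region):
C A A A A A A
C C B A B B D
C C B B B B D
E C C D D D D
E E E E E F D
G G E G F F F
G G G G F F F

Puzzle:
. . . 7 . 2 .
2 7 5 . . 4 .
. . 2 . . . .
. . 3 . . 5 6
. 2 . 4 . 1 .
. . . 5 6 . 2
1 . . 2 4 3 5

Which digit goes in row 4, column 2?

4

row 4, column 1 = 7: row 4 has {3,5,6}; col 1 has {1,2}; region has {2,4} → only 7 remains.
row 4, column 4 = 1: row 4 has {3,5,6,7}; col 4 has {2,4,5,7}; region has {5,6} → only 1 remains.
row 4, column 5 = 2: row 4 has {1,3,5,6,7}; col 5 has {4,6}; region has {1,5,6} → only 2 remains.
row 5, column 3 = 6: row 5 has {1,2,4}; col 3 has {2,3,5}; region has {2,4,7} → only 6 remains.
row 6, column 3 = 1: row 6 has {2,5,6}; col 3 has {2,3,5,6}; region has {2,4,6,7} → only 1 remains.
row 6, column 6 = 7: row 6 has {1,2,5,6}; col 6 has {1,2,3,4,5}; region has {1,2,3,4,5,6} → only 7 remains.
row 7, column 2 = 6: row 7 has {1,2,3,4,5}; col 2 has {2,7}; region has {1,2,5} → only 6 remains.
row 7, column 3 = 7: row 7 has {1,2,3,4,5,6}; col 3 has {1,2,3,5,6}; region has {1,2,5,6} → only 7 remains.
row 1, column 3 = 4: row 1 has {2,7}; col 3 has {1,2,3,5,6,7}; region has {2,7} → only 4 remains.
row 2, column 7 = 3: row 2 has {2,4,5,7}; col 7 has {2,5,6}; region has {1,2,5,6} → only 3 remains.
row 3, column 6 = 6: row 3 has {2}; col 6 has {1,2,3,4,5,7}; region has {2,4,5} → only 6 remains.
row 4, column 2 = 4: row 4 has {1,2,3,5,6,7}; col 2 has {2,6,7}; region has {2,3,7} → only 4 remains.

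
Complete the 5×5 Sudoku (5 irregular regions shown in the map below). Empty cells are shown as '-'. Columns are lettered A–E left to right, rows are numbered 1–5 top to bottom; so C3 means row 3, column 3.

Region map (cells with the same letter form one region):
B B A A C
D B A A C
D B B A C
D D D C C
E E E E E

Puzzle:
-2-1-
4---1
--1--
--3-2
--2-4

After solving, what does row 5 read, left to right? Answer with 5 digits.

31254

C2 = 5 (sole candidate).
C1 = 4 (sole candidate).
B2 = 3 (sole candidate).
D2 = 2 (sole candidate).
D3 = 3 (sole candidate).
E3 = 5 (sole candidate).
D4 = 4 (sole candidate).
D5 = 5: row 5 has {2,4}; col 4 has {1,2,3,4}; region has {2,4} → only 5 remains.
A1 = 5 (sole candidate).
E1 = 3 (sole candidate).
A3 = 2 (sole candidate).
B3 = 4 (sole candidate).
A4 = 1 (sole candidate).
B4 = 5 (sole candidate).
A5 = 3: row 5 has {2,4,5}; col 1 has {1,2,4,5}; region has {2,4,5} → only 3 remains.
B5 = 1: row 5 has {2,3,4,5}; col 2 has {2,3,4,5}; region has {2,3,4,5} → only 1 remains.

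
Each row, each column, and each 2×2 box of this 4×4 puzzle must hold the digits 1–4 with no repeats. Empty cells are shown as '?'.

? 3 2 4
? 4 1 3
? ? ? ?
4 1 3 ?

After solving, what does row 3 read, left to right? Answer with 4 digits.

3241

r1c1 = 1 (sole candidate).
r2c1 = 2 (sole candidate).
r3c1 = 3: row 3 has {}; col 1 has {1,2,4}; box has {1,4} → only 3 remains.
r3c2 = 2: row 3 has {3}; col 2 has {1,3,4}; box has {1,3,4} → only 2 remains.
r3c3 = 4: row 3 has {2,3}; col 3 has {1,2,3}; box has {3} → only 4 remains.
r3c4 = 1: row 3 has {2,3,4}; col 4 has {3,4}; box has {3,4} → only 1 remains.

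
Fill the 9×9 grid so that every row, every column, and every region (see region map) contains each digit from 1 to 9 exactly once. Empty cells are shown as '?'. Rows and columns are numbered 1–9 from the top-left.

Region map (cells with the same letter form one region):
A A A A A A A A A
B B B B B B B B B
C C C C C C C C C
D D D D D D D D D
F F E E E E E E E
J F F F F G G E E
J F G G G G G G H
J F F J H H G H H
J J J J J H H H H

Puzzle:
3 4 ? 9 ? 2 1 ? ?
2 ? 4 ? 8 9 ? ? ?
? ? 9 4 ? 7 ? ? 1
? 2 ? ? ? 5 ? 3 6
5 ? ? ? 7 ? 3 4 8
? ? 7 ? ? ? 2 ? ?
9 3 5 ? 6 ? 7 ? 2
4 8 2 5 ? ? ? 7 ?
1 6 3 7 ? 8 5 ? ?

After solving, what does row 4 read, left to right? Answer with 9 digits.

721895436

row 1, column 5 = 5: row 1 has {1,2,3,4,9}; col 5 has {6,7,8}; region has {1,2,3,4,9} → only 5 remains.
row 1, column 9 = 7: row 1 has {1,2,3,4,5,9}; col 9 has {1,2,6,8}; region has {1,2,3,4,5,9} → only 7 remains.
row 2, column 7 = 6: row 2 has {2,4,8,9}; col 7 has {1,2,3,5,7}; region has {2,4,8,9} → only 6 remains.
row 3, column 2 = 5: row 3 has {1,4,7,9}; col 2 has {2,3,4,6,8}; region has {1,4,7,9} → only 5 remains.
row 3, column 7 = 8: row 3 has {1,4,5,7,9}; col 7 has {1,2,3,5,6,7}; region has {1,4,5,7,9} → only 8 remains.
row 6, column 1 = 8: row 6 has {2,7}; col 1 has {1,2,3,4,5,9}; region has {1,3,4,5,6,7,9} → only 8 remains.
row 8, column 7 = 9: row 8 has {2,4,5,7,8}; col 7 has {1,2,3,5,6,7,8}; region has {2,5,6,7} → only 9 remains.
row 8, column 9 = 3: row 8 has {2,4,5,7,8,9}; col 9 has {1,2,6,7,8}; region has {2,5,7,8} → only 3 remains.
row 9, column 5 = 2: row 9 has {1,3,5,6,7,8}; col 5 has {5,6,7,8}; region has {1,3,4,5,6,7,8,9} → only 2 remains.
row 9, column 8 = 9: row 9 has {1,2,3,5,6,7,8}; col 8 has {3,4,7}; region has {2,3,5,7,8} → only 9 remains.
row 9, column 9 = 4: row 9 has {1,2,3,5,6,7,8,9}; col 9 has {1,2,3,6,7,8}; region has {2,3,5,7,8,9} → only 4 remains.
row 2, column 9 = 5: row 2 has {2,4,6,8,9}; col 9 has {1,2,3,4,6,7,8}; region has {2,4,6,8,9} → only 5 remains.
row 3, column 1 = 6: row 3 has {1,4,5,7,8,9}; col 1 has {1,2,3,4,5,8,9}; region has {1,4,5,7,8,9} → only 6 remains.
row 3, column 5 = 3: row 3 has {1,4,5,6,7,8,9}; col 5 has {2,5,6,7,8}; region has {1,4,5,6,7,8,9} → only 3 remains.
row 3, column 8 = 2: row 3 has {1,3,4,5,6,7,8,9}; col 8 has {3,4,7,9}; region has {1,3,4,5,6,7,8,9} → only 2 remains.
row 4, column 1 = 7: row 4 has {2,3,5,6}; col 1 has {1,2,3,4,5,6,8,9}; region has {2,3,5,6} → only 7 remains.
row 4, column 7 = 4: row 4 has {2,3,5,6,7}; col 7 has {1,2,3,5,6,7,8,9}; region has {2,3,5,6,7} → only 4 remains.
row 6, column 9 = 9: row 6 has {2,7,8}; col 9 has {1,2,3,4,5,6,7,8}; region has {3,4,7,8} → only 9 remains.
row 8, column 5 = 1: row 8 has {2,3,4,5,7,8,9}; col 5 has {2,3,5,6,7,8}; region has {2,3,4,5,7,8,9} → only 1 remains.
row 8, column 6 = 6: row 8 has {1,2,3,4,5,7,8,9}; col 6 has {2,5,7,8,9}; region has {1,2,3,4,5,7,8,9} → only 6 remains.
row 2, column 8 = 1: row 2 has {2,4,5,6,8,9}; col 8 has {2,3,4,7,9}; region has {2,4,5,6,8,9} → only 1 remains.
row 4, column 5 = 9: row 4 has {2,3,4,5,6,7}; col 5 has {1,2,3,5,6,7,8}; region has {2,3,4,5,6,7} → only 9 remains.
row 5, column 6 = 1: row 5 has {3,4,5,7,8}; col 6 has {2,5,6,7,8,9}; region has {3,4,7,8,9} → only 1 remains.
row 6, column 2 = 1: row 6 has {2,7,8,9}; col 2 has {2,3,4,5,6,8}; region has {2,3,5,7,8} → only 1 remains.
row 6, column 4 = 6: row 6 has {1,2,7,8,9}; col 4 has {4,5,7,9}; region has {1,2,3,5,7,8} → only 6 remains.
row 6, column 5 = 4: row 6 has {1,2,6,7,8,9}; col 5 has {1,2,3,5,6,7,8,9}; region has {1,2,3,5,6,7,8} → only 4 remains.
row 6, column 6 = 3: row 6 has {1,2,4,6,7,8,9}; col 6 has {1,2,5,6,7,8,9}; region has {2,5,6,7,9} → only 3 remains.
row 6, column 8 = 5: row 6 has {1,2,3,4,6,7,8,9}; col 8 has {1,2,3,4,7,9}; region has {1,3,4,7,8,9} → only 5 remains.
row 7, column 6 = 4: row 7 has {2,3,5,6,7,9}; col 6 has {1,2,3,5,6,7,8,9}; region has {2,3,5,6,7,9} → only 4 remains.
row 7, column 8 = 8: row 7 has {2,3,4,5,6,7,9}; col 8 has {1,2,3,4,5,7,9}; region has {2,3,4,5,6,7,9} → only 8 remains.
row 1, column 8 = 6: row 1 has {1,2,3,4,5,7,9}; col 8 has {1,2,3,4,5,7,8,9}; region has {1,2,3,4,5,7,9} → only 6 remains.
row 2, column 2 = 7: row 2 has {1,2,4,5,6,8,9}; col 2 has {1,2,3,4,5,6,8}; region has {1,2,4,5,6,8,9} → only 7 remains.
row 2, column 4 = 3: row 2 has {1,2,4,5,6,7,8,9}; col 4 has {4,5,6,7,9}; region has {1,2,4,5,6,7,8,9} → only 3 remains.
row 5, column 2 = 9: row 5 has {1,3,4,5,7,8}; col 2 has {1,2,3,4,5,6,7,8}; region has {1,2,3,4,5,6,7,8} → only 9 remains.
row 5, column 3 = 6: row 5 has {1,3,4,5,7,8,9}; col 3 has {2,3,4,5,7,9}; region has {1,3,4,5,7,8,9} → only 6 remains.
row 5, column 4 = 2: row 5 has {1,3,4,5,6,7,8,9}; col 4 has {3,4,5,6,7,9}; region has {1,3,4,5,6,7,8,9} → only 2 remains.
row 7, column 4 = 1: row 7 has {2,3,4,5,6,7,8,9}; col 4 has {2,3,4,5,6,7,9}; region has {2,3,4,5,6,7,8,9} → only 1 remains.
row 1, column 3 = 8: row 1 has {1,2,3,4,5,6,7,9}; col 3 has {2,3,4,5,6,7,9}; region has {1,2,3,4,5,6,7,9} → only 8 remains.
row 4, column 3 = 1: row 4 has {2,3,4,5,6,7,9}; col 3 has {2,3,4,5,6,7,8,9}; region has {2,3,4,5,6,7,9} → only 1 remains.
row 4, column 4 = 8: row 4 has {1,2,3,4,5,6,7,9}; col 4 has {1,2,3,4,5,6,7,9}; region has {1,2,3,4,5,6,7,9} → only 8 remains.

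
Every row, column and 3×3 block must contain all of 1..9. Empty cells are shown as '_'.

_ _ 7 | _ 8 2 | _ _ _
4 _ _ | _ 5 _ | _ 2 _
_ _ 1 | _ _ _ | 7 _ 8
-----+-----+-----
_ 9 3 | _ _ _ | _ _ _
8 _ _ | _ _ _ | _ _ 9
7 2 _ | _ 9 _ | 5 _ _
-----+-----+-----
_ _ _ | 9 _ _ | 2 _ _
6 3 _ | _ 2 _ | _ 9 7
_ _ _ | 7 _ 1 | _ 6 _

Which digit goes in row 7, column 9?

3

row 2, column 6 = 7 (hidden single in row 2).
row 3, column 1 = 2 (hidden single in row 3).
row 3, column 6 = 9 (hidden single in row 3).
row 5, column 4 = 2 (hidden single in row 5).
row 4, column 9 = 2 (hidden single in row 4).
row 7, column 2 = 7 (hidden single in row 7).
row 8, column 7 = 1 (hidden single in row 8).
row 7, column 1 = 1 (hidden single in row 7).
row 4, column 1 = 5 (sole candidate).
row 9, column 1 = 9 (sole candidate).
row 1, column 1 = 3 (sole candidate).
row 1, column 7 = 9 (hidden single in row 1).
row 2, column 3 = 9 (hidden single in row 2).
row 2, column 2 = 8 (hidden single in row 2).
row 5, column 6 = 5 (hidden single in row 5).
row 9, column 3 = 2 (hidden single in row 9).
row 9, column 7 = 8 (hidden single in row 9).
row 5, column 2 = 1 (hidden single in column 2).
row 9, column 2 = 4 (hidden single in column 2).
row 9, column 5 = 3 (sole candidate).
row 9, column 9 = 5 (sole candidate).
row 7, column 3 = 5 (hidden single in row 7).
row 8, column 3 = 8 (sole candidate).
row 8, column 6 = 4 (sole candidate).
row 7, column 5 = 6 (sole candidate).
row 7, column 6 = 8 (sole candidate).
row 8, column 4 = 5 (sole candidate).
row 3, column 5 = 4 (sole candidate).
row 4, column 6 = 6 (sole candidate).
row 4, column 7 = 4 (sole candidate).
row 5, column 5 = 7 (sole candidate).
row 5, column 8 = 3 (sole candidate).
row 6, column 6 = 3 (sole candidate).
row 7, column 8 = 4 (sole candidate).
row 7, column 9 = 3: row 7 has {1,2,4,5,6,7,8,9}; col 9 has {2,5,7,8,9}; box has {1,2,4,5,6,7,8,9} → only 3 remains.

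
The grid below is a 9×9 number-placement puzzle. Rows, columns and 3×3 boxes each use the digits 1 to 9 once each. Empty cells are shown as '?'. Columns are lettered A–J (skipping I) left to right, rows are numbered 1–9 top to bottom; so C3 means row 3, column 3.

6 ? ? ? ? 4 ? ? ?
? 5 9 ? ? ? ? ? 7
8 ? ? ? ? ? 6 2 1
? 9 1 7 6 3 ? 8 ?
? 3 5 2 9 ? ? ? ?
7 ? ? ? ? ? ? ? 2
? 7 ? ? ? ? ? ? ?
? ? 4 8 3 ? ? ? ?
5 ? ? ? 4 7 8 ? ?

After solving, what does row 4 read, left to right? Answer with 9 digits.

B3 = 4 (sole candidate).
A5 = 4 (sole candidate).
J5 = 6 (sole candidate).
A4 = 2: row 4 has {1,3,6,7,8,9}; col 1 has {4,5,6,7,8}; box has {1,3,4,5,7,9} → only 2 remains.
F5 = 8 (hidden single in row 5).
E2 = 8 (hidden single in row 2).
J1 = 8 (hidden single in row 1).
F2 = 2 (hidden single in row 2).
D2 = 6 (hidden single in row 2).
A2 = 1 (hidden single in row 2).
B1 = 2 (sole candidate).
A8 = 9 (sole candidate).
J8 = 5 (sole candidate).
J4 = 4: row 4 has {1,2,3,6,7,8,9}; col 9 has {1,2,5,6,7,8}; box has {2,6,8} → only 4 remains.
A7 = 3 (sole candidate).
J7 = 9 (sole candidate).
J9 = 3 (sole candidate).
G4 = 5: row 4 has {1,2,3,4,6,7,8,9}; col 7 has {6,8}; box has {2,4,6,8} → only 5 remains.

291763584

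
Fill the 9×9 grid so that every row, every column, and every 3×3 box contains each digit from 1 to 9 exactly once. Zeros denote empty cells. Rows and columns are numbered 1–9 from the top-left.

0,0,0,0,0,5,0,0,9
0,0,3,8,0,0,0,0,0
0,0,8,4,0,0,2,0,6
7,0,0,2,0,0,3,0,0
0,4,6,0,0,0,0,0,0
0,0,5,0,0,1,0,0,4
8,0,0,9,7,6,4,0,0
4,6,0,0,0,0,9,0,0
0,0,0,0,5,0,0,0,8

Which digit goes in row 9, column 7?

row 2, column 8 = 4: in row 2, 4 can only go here (every other open cell in that row sees a 4).
row 1, column 3 = 4: in row 1, 4 can only go here (every other open cell in that row sees a 4).
row 9, column 6 = 4: in row 9, 4 can only go here (every other open cell in that row sees a 4).
row 4, column 5 = 4: in row 4, 4 can only go here (every other open cell in that row sees a 4).
row 4, column 8 = 6: in row 4, 6 can only go here (every other open cell in that row sees a 6).
row 4, column 9 = 5: in row 4, 5 can only go here (every other open cell in that row sees a 5).
row 5, column 4 = 5: in row 5, 5 can only go here (every other open cell in that row sees a 5).
row 8, column 8 = 5: in row 8, 5 can only go here (every other open cell in that row sees a 5).
row 7, column 2 = 5: in row 7, 5 can only go here (every other open cell in that row sees a 5).
row 3, column 1 = 5: in row 3, 5 can only go here (every other open cell in that row sees a 5).
row 2, column 7 = 5: in row 2, 5 can only go here (every other open cell in that row sees a 5).
row 9, column 7 = 6: in row 9, 6 can only go here (every other open cell in that row sees a 6).

6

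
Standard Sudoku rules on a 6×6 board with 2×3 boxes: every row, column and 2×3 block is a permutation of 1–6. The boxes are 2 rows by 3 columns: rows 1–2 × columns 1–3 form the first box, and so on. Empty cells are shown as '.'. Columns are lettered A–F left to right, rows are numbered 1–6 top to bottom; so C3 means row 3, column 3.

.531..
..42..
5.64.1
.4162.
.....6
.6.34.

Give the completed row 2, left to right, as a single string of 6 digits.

614253

E1 = 6 (sole candidate).
F1 = 4 (sole candidate).
B2 = 1: row 2 has {2,4}; col 2 has {4,5,6}; box has {3,4,5} → only 1 remains.
E3 = 3 (sole candidate).
A4 = 3 (sole candidate).
F4 = 5 (sole candidate).
D5 = 5 (sole candidate).
E5 = 1 (sole candidate).
F6 = 2 (sole candidate).
A1 = 2 (sole candidate).
A2 = 6: row 2 has {1,2,4}; col 1 has {2,3,5}; box has {1,2,3,4,5} → only 6 remains.
E2 = 5: row 2 has {1,2,4,6}; col 5 has {1,2,3,4,6}; box has {1,2,4,6} → only 5 remains.
F2 = 3: row 2 has {1,2,4,5,6}; col 6 has {1,2,4,5,6}; box has {1,2,4,5,6} → only 3 remains.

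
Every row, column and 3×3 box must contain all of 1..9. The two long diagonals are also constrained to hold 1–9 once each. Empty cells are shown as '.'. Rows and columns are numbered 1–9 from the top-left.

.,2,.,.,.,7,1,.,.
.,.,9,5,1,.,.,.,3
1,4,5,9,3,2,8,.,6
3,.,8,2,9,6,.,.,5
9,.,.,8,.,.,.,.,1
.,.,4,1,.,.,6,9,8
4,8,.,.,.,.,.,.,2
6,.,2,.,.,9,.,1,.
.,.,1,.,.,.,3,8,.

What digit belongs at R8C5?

R1C1 = 8 (sole candidate).
R2C1 = 7 (sole candidate).
R2C2 = 6 (sole candidate).
R3C8 = 7 (sole candidate).
R4C8 = 4 (sole candidate).
R6C6 = 3 (sole candidate).
R9C1 = 5 (sole candidate).
R9C6 = 4 (sole candidate).
R1C3 = 3 (sole candidate).
R1C8 = 5 (sole candidate).
R2C6 = 8 (sole candidate).
R2C8 = 2 (sole candidate).
R4C7 = 7 (sole candidate).
R5C6 = 5 (sole candidate).
R5C7 = 2 (sole candidate).
R5C8 = 3 (sole candidate).
R6C1 = 2 (sole candidate).
R6C5 = 7 (sole candidate).
R7C3 = 7 (sole candidate).
R7C6 = 1 (sole candidate).
R7C7 = 9 (sole candidate).
R7C8 = 6 (sole candidate).
R8C2 = 3 (sole candidate).
R8C4 = 7 (sole candidate).
R8C9 = 4 (sole candidate).
R9C2 = 9 (sole candidate).
R9C4 = 6 (sole candidate).
R9C5 = 2 (sole candidate).
R9C9 = 7 (sole candidate).
R1C4 = 4 (sole candidate).
R1C5 = 6 (sole candidate).
R1C9 = 9 (sole candidate).
R2C7 = 4 (sole candidate).
R4C2 = 1 (sole candidate).
R5C2 = 7 (sole candidate).
R5C3 = 6 (sole candidate).
R5C5 = 4 (sole candidate).
R6C2 = 5 (sole candidate).
R7C4 = 3 (sole candidate).
R7C5 = 5 (sole candidate).
R8C5 = 8: row 8 has {1,2,3,4,6,7,9}; col 5 has {1,2,3,4,5,6,7,9}; box has {1,2,3,4,5,6,7,9} → only 8 remains.

8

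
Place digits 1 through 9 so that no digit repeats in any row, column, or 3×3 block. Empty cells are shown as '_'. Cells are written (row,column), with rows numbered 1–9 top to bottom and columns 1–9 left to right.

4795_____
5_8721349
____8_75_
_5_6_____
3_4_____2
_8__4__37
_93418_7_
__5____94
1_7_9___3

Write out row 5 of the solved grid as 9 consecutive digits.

314857962

(2,2) = 6 (sole candidate).
(3,1) = 2 (sole candidate).
(3,3) = 1 (sole candidate).
(3,9) = 6 (sole candidate).
(4,3) = 2 (sole candidate).
(5,2) = 1: row 5 has {2,3,4}; col 2 has {5,6,7,8,9}; box has {2,3,4,5,8} → only 1 remains.
(6,3) = 6 (sole candidate).
(7,1) = 6 (sole candidate).
(7,9) = 5 (sole candidate).
(8,1) = 8 (sole candidate).
(8,2) = 2 (sole candidate).
(8,4) = 3 (sole candidate).
(9,2) = 4 (sole candidate).
(9,4) = 2 (sole candidate).
(3,2) = 3 (sole candidate).
(3,4) = 9 (sole candidate).
(3,6) = 4 (sole candidate).
(5,4) = 8: row 5 has {1,2,3,4}; col 4 has {2,3,4,5,6,7,9}; box has {4,6} → only 8 remains.
(5,8) = 6: row 5 has {1,2,3,4,8}; col 8 has {3,4,5,7,9}; box has {2,3,7} → only 6 remains.
(6,1) = 9 (sole candidate).
(6,4) = 1 (sole candidate).
(6,7) = 5 (sole candidate).
(7,7) = 2 (sole candidate).
(9,8) = 8 (sole candidate).
(4,1) = 7 (sole candidate).
(4,5) = 3 (sole candidate).
(4,6) = 9 (sole candidate).
(4,8) = 1 (sole candidate).
(4,9) = 8 (sole candidate).
(5,7) = 9: row 5 has {1,2,3,4,6,8}; col 7 has {2,3,5,7}; box has {1,2,3,5,6,7,8} → only 9 remains.
(6,6) = 2 (sole candidate).
(9,7) = 6 (sole candidate).
(1,5) = 6 (sole candidate).
(1,6) = 3 (sole candidate).
(1,8) = 2 (sole candidate).
(1,9) = 1 (sole candidate).
(4,7) = 4 (sole candidate).
(8,5) = 7 (sole candidate).
(8,6) = 6 (sole candidate).
(8,7) = 1 (sole candidate).
(9,6) = 5 (sole candidate).
(1,7) = 8 (sole candidate).
(5,5) = 5: row 5 has {1,2,3,4,6,8,9}; col 5 has {1,2,3,4,6,7,8,9}; box has {1,2,3,4,6,8,9} → only 5 remains.
(5,6) = 7: row 5 has {1,2,3,4,5,6,8,9}; col 6 has {1,2,3,4,5,6,8,9}; box has {1,2,3,4,5,6,8,9} → only 7 remains.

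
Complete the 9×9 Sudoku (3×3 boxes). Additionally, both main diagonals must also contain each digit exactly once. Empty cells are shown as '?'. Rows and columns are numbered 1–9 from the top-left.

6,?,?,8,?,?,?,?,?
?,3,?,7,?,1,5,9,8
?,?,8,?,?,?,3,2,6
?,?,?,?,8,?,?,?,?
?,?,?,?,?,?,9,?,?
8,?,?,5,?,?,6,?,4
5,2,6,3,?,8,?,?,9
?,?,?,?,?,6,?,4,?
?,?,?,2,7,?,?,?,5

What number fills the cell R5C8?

R2C5 = 6: in row 2, 6 can only go here (every other open cell in that row sees a 6).
R4C2 = 6: in row 4, 6 can only go here (every other open cell in that row sees a 6).
R5C4 = 6: in row 5, 6 can only go here (every other open cell in that row sees a 6).
R5C8 = 8: in row 5, 8 can only go here (every other open cell in that row sees an 8).

8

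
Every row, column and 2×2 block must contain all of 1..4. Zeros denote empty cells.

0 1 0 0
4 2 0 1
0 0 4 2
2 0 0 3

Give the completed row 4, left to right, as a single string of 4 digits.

R1C1 = 3 (sole candidate).
R1C3 = 2 (sole candidate).
R1C4 = 4 (sole candidate).
R2C3 = 3 (sole candidate).
R3C1 = 1 (sole candidate).
R3C2 = 3 (sole candidate).
R4C2 = 4: row 4 has {2,3}; col 2 has {1,2,3}; box has {1,2,3} → only 4 remains.
R4C3 = 1: row 4 has {2,3,4}; col 3 has {2,3,4}; box has {2,3,4} → only 1 remains.

2413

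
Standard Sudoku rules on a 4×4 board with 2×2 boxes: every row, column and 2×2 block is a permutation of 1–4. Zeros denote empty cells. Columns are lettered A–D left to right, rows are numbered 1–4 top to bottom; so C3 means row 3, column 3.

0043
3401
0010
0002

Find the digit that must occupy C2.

2

C2 = 2: row 2 has {1,3,4}; col 3 has {1,4}; box has {1,3,4} → only 2 remains.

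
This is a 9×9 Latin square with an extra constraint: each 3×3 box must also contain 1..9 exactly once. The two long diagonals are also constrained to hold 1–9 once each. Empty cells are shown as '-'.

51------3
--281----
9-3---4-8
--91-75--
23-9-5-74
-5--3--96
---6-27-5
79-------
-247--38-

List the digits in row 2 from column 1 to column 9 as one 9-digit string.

462813957

R3C6 = 6: row 3 has {3,4,8,9}; col 6 has {2,5,7}; box has {1,8} → only 6 remains.
R4C9 = 2: row 4 has {1,5,7,9}; col 9 has {3,4,5,6,8}; box has {4,5,6,7,9} → only 2 remains.
R6C4 = 2: row 6 has {3,5,6,9}; col 4 has {1,6,7,8,9}; box has {1,3,5,7,9}; anti-diagonal has {3,4,7,9} → only 2 remains.
R7C2 = 8: row 7 has {2,5,6,7}; col 2 has {1,2,3,5,9}; box has {2,4,7,9} → only 8 remains.
R7C3 = 1: row 7 has {2,5,6,7,8}; col 3 has {2,3,4,9}; box has {2,4,7,8,9}; anti-diagonal has {2,3,4,7,9} → only 1 remains.
R7C8 = 4: row 7 has {1,2,5,6,7,8}; col 8 has {7,8,9}; box has {3,5,7,8} → only 4 remains.
R8C9 = 1: row 8 has {7,9}; col 9 has {2,3,4,5,6,8}; box has {3,4,5,7,8} → only 1 remains.
R9C1 = 6: row 9 has {2,3,4,7,8}; col 1 has {2,5,7,9}; box has {1,2,4,7,8,9}; anti-diagonal has {1,2,3,4,7,9} → only 6 remains.
R9C9 = 9: row 9 has {2,3,4,6,7,8}; col 9 has {1,2,3,4,5,6,8}; box has {1,3,4,5,7,8}; main diagonal has {1,3,5,7} → only 9 remains.
R1C4 = 4: row 1 has {1,3,5}; col 4 has {1,2,6,7,8,9}; box has {1,6,8} → only 4 remains.
R1C6 = 9: row 1 has {1,3,4,5}; col 6 has {2,5,6,7}; box has {1,4,6,8} → only 9 remains.
R2C1 = 4: row 2 has {1,2,8}; col 1 has {2,5,6,7,9}; box has {1,2,3,5,9} → only 4 remains.
R2C2 = 6: row 2 has {1,2,4,8}; col 2 has {1,2,3,5,8,9}; box has {1,2,3,4,5,9}; main diagonal has {1,3,5,7,9} → only 6 remains.
R2C6 = 3: row 2 has {1,2,4,6,8}; col 6 has {2,5,6,7,9}; box has {1,4,6,8,9} → only 3 remains.
R2C7 = 9: row 2 has {1,2,3,4,6,8}; col 7 has {3,4,5,7}; box has {3,4,8} → only 9 remains.
R2C8 = 5: row 2 has {1,2,3,4,6,8,9}; col 8 has {4,7,8,9}; box has {3,4,8,9}; anti-diagonal has {1,2,3,4,6,7,9} → only 5 remains.
R2C9 = 7: row 2 has {1,2,3,4,5,6,8,9}; col 9 has {1,2,3,4,5,6,8,9}; box has {3,4,5,8,9} → only 7 remains.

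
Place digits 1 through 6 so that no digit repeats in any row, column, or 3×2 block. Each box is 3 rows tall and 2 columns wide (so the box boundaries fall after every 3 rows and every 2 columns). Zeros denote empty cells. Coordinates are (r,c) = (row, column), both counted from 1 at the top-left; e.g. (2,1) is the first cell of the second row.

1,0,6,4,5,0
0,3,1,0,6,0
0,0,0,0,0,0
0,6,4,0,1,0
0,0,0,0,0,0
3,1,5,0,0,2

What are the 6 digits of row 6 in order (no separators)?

(1,2) = 2: row 1 has {1,4,5,6}; col 2 has {1,3,6}; box has {1,3} → only 2 remains.
(1,6) = 3: row 1 has {1,2,4,5,6}; col 6 has {2}; box has {5,6} → only 3 remains.
(2,6) = 4: row 2 has {1,3,6}; col 6 has {2,3}; box has {3,5,6} → only 4 remains.
(3,5) = 2: row 3 has {}; col 5 has {1,5,6}; box has {3,4,5,6} → only 2 remains.
(3,6) = 1: row 3 has {2}; col 6 has {2,3,4}; box has {2,3,4,5,6} → only 1 remains.
(4,6) = 5: row 4 has {1,4,6}; col 6 has {1,2,3,4}; box has {1,2} → only 5 remains.
(5,6) = 6: row 5 has {}; col 6 has {1,2,3,4,5}; box has {1,2,5} → only 6 remains.
(6,4) = 6: row 6 has {1,2,3,5}; col 4 has {4}; box has {4,5} → only 6 remains.
(6,5) = 4: row 6 has {1,2,3,5,6}; col 5 has {1,2,5,6}; box has {1,2,5,6} → only 4 remains.

315642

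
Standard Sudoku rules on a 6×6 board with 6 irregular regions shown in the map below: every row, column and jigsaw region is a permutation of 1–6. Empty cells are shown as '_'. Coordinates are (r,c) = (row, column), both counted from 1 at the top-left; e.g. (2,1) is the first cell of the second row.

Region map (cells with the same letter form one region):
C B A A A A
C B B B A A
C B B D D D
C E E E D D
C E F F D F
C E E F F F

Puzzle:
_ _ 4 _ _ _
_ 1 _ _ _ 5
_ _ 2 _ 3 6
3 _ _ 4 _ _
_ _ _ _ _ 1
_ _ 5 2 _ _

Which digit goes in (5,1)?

6

(4,6) = 2: row 4 has {3,4}; col 6 has {1,5,6}; region has {3,6} → only 2 remains.
(1,6) = 3: row 1 has {4}; col 6 has {1,2,5,6}; region has {4,5} → only 3 remains.
(4,2) = 6: row 4 has {2,3,4}; col 2 has {1}; region has {4,5} → only 6 remains.
(4,3) = 1: row 4 has {2,3,4,6}; col 3 has {2,4,5}; region has {4,5,6} → only 1 remains.
(4,5) = 5: row 4 has {1,2,3,4,6}; col 5 has {3}; region has {2,3,6} → only 5 remains.
(5,5) = 4: row 5 has {1}; col 5 has {3,5}; region has {2,3,5,6} → only 4 remains.
(6,2) = 3: row 6 has {2,5}; col 2 has {1,6}; region has {1,4,5,6} → only 3 remains.
(6,5) = 6: row 6 has {2,3,5}; col 5 has {3,4,5}; region has {1,2} → only 6 remains.
(6,6) = 4: row 6 has {2,3,5,6}; col 6 has {1,2,3,5,6}; region has {1,2,6} → only 4 remains.
(1,2) = 5: row 1 has {3,4}; col 2 has {1,3,6}; region has {1,2} → only 5 remains.
(2,5) = 2: row 2 has {1,5}; col 5 has {3,4,5,6}; region has {3,4,5} → only 2 remains.
(3,2) = 4: row 3 has {2,3,6}; col 2 has {1,3,5,6}; region has {1,2,5} → only 4 remains.
(3,4) = 1: row 3 has {2,3,4,6}; col 4 has {2,4}; region has {2,3,4,5,6} → only 1 remains.
(5,2) = 2: row 5 has {1,4}; col 2 has {1,3,4,5,6}; region has {1,3,4,5,6} → only 2 remains.
(5,3) = 3: row 5 has {1,2,4}; col 3 has {1,2,4,5}; region has {1,2,4,6} → only 3 remains.
(5,4) = 5: row 5 has {1,2,3,4}; col 4 has {1,2,4}; region has {1,2,3,4,6} → only 5 remains.
(6,1) = 1: row 6 has {2,3,4,5,6}; col 1 has {3}; region has {3} → only 1 remains.
(1,4) = 6: row 1 has {3,4,5}; col 4 has {1,2,4,5}; region has {2,3,4,5} → only 6 remains.
(1,5) = 1: row 1 has {3,4,5,6}; col 5 has {2,3,4,5,6}; region has {2,3,4,5,6} → only 1 remains.
(2,3) = 6: row 2 has {1,2,5}; col 3 has {1,2,3,4,5}; region has {1,2,4,5} → only 6 remains.
(2,4) = 3: row 2 has {1,2,5,6}; col 4 has {1,2,4,5,6}; region has {1,2,4,5,6} → only 3 remains.
(3,1) = 5: row 3 has {1,2,3,4,6}; col 1 has {1,3}; region has {1,3} → only 5 remains.
(5,1) = 6: row 5 has {1,2,3,4,5}; col 1 has {1,3,5}; region has {1,3,5} → only 6 remains.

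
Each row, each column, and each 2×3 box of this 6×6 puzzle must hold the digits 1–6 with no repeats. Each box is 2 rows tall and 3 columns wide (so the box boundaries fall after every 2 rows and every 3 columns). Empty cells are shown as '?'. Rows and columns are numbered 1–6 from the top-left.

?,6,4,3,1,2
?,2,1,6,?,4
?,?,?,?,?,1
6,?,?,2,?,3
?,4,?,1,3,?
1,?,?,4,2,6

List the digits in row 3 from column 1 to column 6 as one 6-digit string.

432561

row 1, column 1 = 5: row 1 has {1,2,3,4,6}; col 1 has {1,6}; box has {1,2,4,6} → only 5 remains.
row 2, column 1 = 3: row 2 has {1,2,4,6}; col 1 has {1,5,6}; box has {1,2,4,5,6} → only 3 remains.
row 2, column 5 = 5: row 2 has {1,2,3,4,6}; col 5 has {1,2,3}; box has {1,2,3,4,6} → only 5 remains.
row 3, column 4 = 5: row 3 has {1}; col 4 has {1,2,3,4,6}; box has {1,2,3} → only 5 remains.
row 4, column 3 = 5: row 4 has {2,3,6}; col 3 has {1,4}; box has {6} → only 5 remains.
row 4, column 5 = 4: row 4 has {2,3,5,6}; col 5 has {1,2,3,5}; box has {1,2,3,5} → only 4 remains.
row 5, column 1 = 2: row 5 has {1,3,4}; col 1 has {1,3,5,6}; box has {1,4} → only 2 remains.
row 5, column 3 = 6: row 5 has {1,2,3,4}; col 3 has {1,4,5}; box has {1,2,4} → only 6 remains.
row 5, column 6 = 5: row 5 has {1,2,3,4,6}; col 6 has {1,2,3,4,6}; box has {1,2,3,4,6} → only 5 remains.
row 6, column 3 = 3: row 6 has {1,2,4,6}; col 3 has {1,4,5,6}; box has {1,2,4,6} → only 3 remains.
row 3, column 1 = 4: row 3 has {1,5}; col 1 has {1,2,3,5,6}; box has {5,6} → only 4 remains.
row 3, column 2 = 3: row 3 has {1,4,5}; col 2 has {2,4,6}; box has {4,5,6} → only 3 remains.
row 3, column 3 = 2: row 3 has {1,3,4,5}; col 3 has {1,3,4,5,6}; box has {3,4,5,6} → only 2 remains.
row 3, column 5 = 6: row 3 has {1,2,3,4,5}; col 5 has {1,2,3,4,5}; box has {1,2,3,4,5} → only 6 remains.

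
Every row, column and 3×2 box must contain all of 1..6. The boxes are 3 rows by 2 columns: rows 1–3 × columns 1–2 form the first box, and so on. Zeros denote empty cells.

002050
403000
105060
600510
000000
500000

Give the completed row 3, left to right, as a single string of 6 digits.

R1C1 = 3 (sole candidate).
R1C2 = 6 (sole candidate).
R2C5 = 2 (sole candidate).
R2C6 = 1 (sole candidate).
R3C2 = 2: row 3 has {1,5,6}; col 2 has {6}; box has {1,3,4,6} → only 2 remains.
R3C4 = 4: row 3 has {1,2,5,6}; col 4 has {5}; box has {2,3,5} → only 4 remains.
R3C6 = 3: row 3 has {1,2,4,5,6}; col 6 has {1}; box has {1,2,5,6} → only 3 remains.

125463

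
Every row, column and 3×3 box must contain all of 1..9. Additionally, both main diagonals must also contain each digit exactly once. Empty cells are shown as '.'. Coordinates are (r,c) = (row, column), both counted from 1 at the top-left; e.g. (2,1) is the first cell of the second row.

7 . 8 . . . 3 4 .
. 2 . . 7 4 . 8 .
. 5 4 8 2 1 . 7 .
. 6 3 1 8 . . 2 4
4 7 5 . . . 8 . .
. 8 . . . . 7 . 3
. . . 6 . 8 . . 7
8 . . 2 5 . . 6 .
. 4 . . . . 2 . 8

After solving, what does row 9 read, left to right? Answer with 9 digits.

(4,1) = 9 (sole candidate).
(4,7) = 5 (sole candidate).
(7,7) = 9 (sole candidate).
(8,9) = 1 (sole candidate).
(3,7) = 6 (sole candidate).
(3,9) = 9 (sole candidate).
(4,6) = 7 (sole candidate).
(5,5) = 3 (sole candidate).
(5,9) = 6 (sole candidate).
(6,6) = 5 (sole candidate).
(8,2) = 9 (sole candidate).
(8,3) = 7 (sole candidate).
(8,6) = 3 (sole candidate).
(8,7) = 4 (sole candidate).
(9,6) = 9: row 9 has {2,4,8}; col 6 has {1,3,4,5,7,8}; box has {2,3,5,6,8} → only 9 remains.
(1,2) = 1 (sole candidate).
(1,6) = 6 (sole candidate).
(2,7) = 1 (sole candidate).
(2,9) = 5 (sole candidate).
(3,1) = 3 (sole candidate).
(5,4) = 9 (sole candidate).
(5,6) = 2 (sole candidate).
(5,8) = 1 (sole candidate).
(6,4) = 4 (sole candidate).
(6,5) = 6 (sole candidate).
(6,8) = 9 (sole candidate).
(7,2) = 3 (sole candidate).
(7,8) = 5 (sole candidate).
(9,4) = 7: row 9 has {2,4,8,9}; col 4 has {1,2,4,6,8,9}; box has {2,3,5,6,8,9} → only 7 remains.
(9,5) = 1: row 9 has {2,4,7,8,9}; col 5 has {2,3,5,6,7,8}; box has {2,3,5,6,7,8,9} → only 1 remains.
(9,8) = 3: row 9 has {1,2,4,7,8,9}; col 8 has {1,2,4,5,6,7,8,9}; box has {1,2,4,5,6,7,8,9} → only 3 remains.
(1,4) = 5 (sole candidate).
(1,5) = 9 (sole candidate).
(1,9) = 2 (sole candidate).
(2,1) = 6 (sole candidate).
(2,3) = 9 (sole candidate).
(2,4) = 3 (sole candidate).
(7,3) = 1 (sole candidate).
(7,5) = 4 (sole candidate).
(9,1) = 5: row 9 has {1,2,3,4,7,8,9}; col 1 has {3,4,6,7,8,9}; box has {1,3,4,7,8,9}; anti-diagonal has {1,2,3,4,6,7,8,9} → only 5 remains.
(9,3) = 6: row 9 has {1,2,3,4,5,7,8,9}; col 3 has {1,3,4,5,7,8,9}; box has {1,3,4,5,7,8,9} → only 6 remains.

546719238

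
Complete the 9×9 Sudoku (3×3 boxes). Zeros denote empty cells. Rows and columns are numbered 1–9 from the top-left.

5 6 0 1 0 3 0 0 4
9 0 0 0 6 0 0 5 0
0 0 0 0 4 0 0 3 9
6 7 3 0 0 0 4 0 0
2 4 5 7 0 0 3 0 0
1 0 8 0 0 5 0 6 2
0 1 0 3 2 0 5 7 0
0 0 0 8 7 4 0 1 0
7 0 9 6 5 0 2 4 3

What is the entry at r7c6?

r2c4 = 2: row 2 has {5,6,9}; col 4 has {1,3,6,7,8}; box has {1,3,4,6} → only 2 remains.
r3c1 = 8: row 3 has {3,4,9}; col 1 has {1,2,5,6,7,9}; box has {5,6,9} → only 8 remains.
r3c2 = 2: row 3 has {3,4,8,9}; col 2 has {1,4,6,7}; box has {5,6,8,9} → only 2 remains.
r3c4 = 5: row 3 has {2,3,4,8,9}; col 4 has {1,2,3,6,7,8}; box has {1,2,3,4,6} → only 5 remains.
r3c6 = 7: row 3 has {2,3,4,5,8,9}; col 6 has {3,4,5}; box has {1,2,3,4,5,6} → only 7 remains.
r4c4 = 9: row 4 has {3,4,6,7}; col 4 has {1,2,3,5,6,7,8}; box has {5,7} → only 9 remains.
r4c8 = 8: row 4 has {3,4,6,7,9}; col 8 has {1,3,4,5,6,7}; box has {2,3,4,6} → only 8 remains.
r5c8 = 9: row 5 has {2,3,4,5,7}; col 8 has {1,3,4,5,6,7,8}; box has {2,3,4,6,8} → only 9 remains.
r5c9 = 1: row 5 has {2,3,4,5,7,9}; col 9 has {2,3,4,9}; box has {2,3,4,6,8,9} → only 1 remains.
r6c2 = 9: row 6 has {1,2,5,6,8}; col 2 has {1,2,4,6,7}; box has {1,2,3,4,5,6,7,8} → only 9 remains.
r6c4 = 4: row 6 has {1,2,5,6,8,9}; col 4 has {1,2,3,5,6,7,8,9}; box has {5,7,9} → only 4 remains.
r6c5 = 3: row 6 has {1,2,4,5,6,8,9}; col 5 has {2,4,5,6,7}; box has {4,5,7,9} → only 3 remains.
r6c7 = 7: row 6 has {1,2,3,4,5,6,8,9}; col 7 has {2,3,4,5}; box has {1,2,3,4,6,8,9} → only 7 remains.
r7c1 = 4: row 7 has {1,2,3,5,7}; col 1 has {1,2,5,6,7,8,9}; box has {1,7,9} → only 4 remains.
r7c3 = 6: row 7 has {1,2,3,4,5,7}; col 3 has {3,5,8,9}; box has {1,4,7,9} → only 6 remains.
r7c6 = 9: row 7 has {1,2,3,4,5,6,7}; col 6 has {3,4,5,7}; box has {2,3,4,5,6,7,8} → only 9 remains.

9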